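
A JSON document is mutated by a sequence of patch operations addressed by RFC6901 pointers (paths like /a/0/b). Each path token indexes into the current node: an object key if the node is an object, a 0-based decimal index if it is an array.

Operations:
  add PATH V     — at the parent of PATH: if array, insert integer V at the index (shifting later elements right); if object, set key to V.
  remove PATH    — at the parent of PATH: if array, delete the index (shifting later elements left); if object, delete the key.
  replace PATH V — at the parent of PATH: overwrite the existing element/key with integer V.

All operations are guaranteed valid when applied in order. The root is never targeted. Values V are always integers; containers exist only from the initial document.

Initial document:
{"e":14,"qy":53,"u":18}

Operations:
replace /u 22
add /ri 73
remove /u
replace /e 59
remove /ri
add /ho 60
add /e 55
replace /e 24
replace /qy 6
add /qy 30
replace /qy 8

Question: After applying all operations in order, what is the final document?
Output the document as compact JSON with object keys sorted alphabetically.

Answer: {"e":24,"ho":60,"qy":8}

Derivation:
After op 1 (replace /u 22): {"e":14,"qy":53,"u":22}
After op 2 (add /ri 73): {"e":14,"qy":53,"ri":73,"u":22}
After op 3 (remove /u): {"e":14,"qy":53,"ri":73}
After op 4 (replace /e 59): {"e":59,"qy":53,"ri":73}
After op 5 (remove /ri): {"e":59,"qy":53}
After op 6 (add /ho 60): {"e":59,"ho":60,"qy":53}
After op 7 (add /e 55): {"e":55,"ho":60,"qy":53}
After op 8 (replace /e 24): {"e":24,"ho":60,"qy":53}
After op 9 (replace /qy 6): {"e":24,"ho":60,"qy":6}
After op 10 (add /qy 30): {"e":24,"ho":60,"qy":30}
After op 11 (replace /qy 8): {"e":24,"ho":60,"qy":8}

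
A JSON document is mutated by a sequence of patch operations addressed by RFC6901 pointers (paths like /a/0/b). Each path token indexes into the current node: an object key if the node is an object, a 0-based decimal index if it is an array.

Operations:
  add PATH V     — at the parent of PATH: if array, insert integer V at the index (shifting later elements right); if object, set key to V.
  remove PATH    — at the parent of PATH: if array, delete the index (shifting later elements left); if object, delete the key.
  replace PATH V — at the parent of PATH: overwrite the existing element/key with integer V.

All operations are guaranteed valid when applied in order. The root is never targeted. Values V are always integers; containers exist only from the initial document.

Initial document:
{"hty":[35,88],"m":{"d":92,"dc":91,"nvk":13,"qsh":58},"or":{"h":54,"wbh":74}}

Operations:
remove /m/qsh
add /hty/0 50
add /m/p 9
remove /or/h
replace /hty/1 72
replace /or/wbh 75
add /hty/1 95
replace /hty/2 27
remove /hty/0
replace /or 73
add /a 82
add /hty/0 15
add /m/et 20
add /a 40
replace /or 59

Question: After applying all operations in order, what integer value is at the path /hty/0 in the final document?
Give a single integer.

Answer: 15

Derivation:
After op 1 (remove /m/qsh): {"hty":[35,88],"m":{"d":92,"dc":91,"nvk":13},"or":{"h":54,"wbh":74}}
After op 2 (add /hty/0 50): {"hty":[50,35,88],"m":{"d":92,"dc":91,"nvk":13},"or":{"h":54,"wbh":74}}
After op 3 (add /m/p 9): {"hty":[50,35,88],"m":{"d":92,"dc":91,"nvk":13,"p":9},"or":{"h":54,"wbh":74}}
After op 4 (remove /or/h): {"hty":[50,35,88],"m":{"d":92,"dc":91,"nvk":13,"p":9},"or":{"wbh":74}}
After op 5 (replace /hty/1 72): {"hty":[50,72,88],"m":{"d":92,"dc":91,"nvk":13,"p":9},"or":{"wbh":74}}
After op 6 (replace /or/wbh 75): {"hty":[50,72,88],"m":{"d":92,"dc":91,"nvk":13,"p":9},"or":{"wbh":75}}
After op 7 (add /hty/1 95): {"hty":[50,95,72,88],"m":{"d":92,"dc":91,"nvk":13,"p":9},"or":{"wbh":75}}
After op 8 (replace /hty/2 27): {"hty":[50,95,27,88],"m":{"d":92,"dc":91,"nvk":13,"p":9},"or":{"wbh":75}}
After op 9 (remove /hty/0): {"hty":[95,27,88],"m":{"d":92,"dc":91,"nvk":13,"p":9},"or":{"wbh":75}}
After op 10 (replace /or 73): {"hty":[95,27,88],"m":{"d":92,"dc":91,"nvk":13,"p":9},"or":73}
After op 11 (add /a 82): {"a":82,"hty":[95,27,88],"m":{"d":92,"dc":91,"nvk":13,"p":9},"or":73}
After op 12 (add /hty/0 15): {"a":82,"hty":[15,95,27,88],"m":{"d":92,"dc":91,"nvk":13,"p":9},"or":73}
After op 13 (add /m/et 20): {"a":82,"hty":[15,95,27,88],"m":{"d":92,"dc":91,"et":20,"nvk":13,"p":9},"or":73}
After op 14 (add /a 40): {"a":40,"hty":[15,95,27,88],"m":{"d":92,"dc":91,"et":20,"nvk":13,"p":9},"or":73}
After op 15 (replace /or 59): {"a":40,"hty":[15,95,27,88],"m":{"d":92,"dc":91,"et":20,"nvk":13,"p":9},"or":59}
Value at /hty/0: 15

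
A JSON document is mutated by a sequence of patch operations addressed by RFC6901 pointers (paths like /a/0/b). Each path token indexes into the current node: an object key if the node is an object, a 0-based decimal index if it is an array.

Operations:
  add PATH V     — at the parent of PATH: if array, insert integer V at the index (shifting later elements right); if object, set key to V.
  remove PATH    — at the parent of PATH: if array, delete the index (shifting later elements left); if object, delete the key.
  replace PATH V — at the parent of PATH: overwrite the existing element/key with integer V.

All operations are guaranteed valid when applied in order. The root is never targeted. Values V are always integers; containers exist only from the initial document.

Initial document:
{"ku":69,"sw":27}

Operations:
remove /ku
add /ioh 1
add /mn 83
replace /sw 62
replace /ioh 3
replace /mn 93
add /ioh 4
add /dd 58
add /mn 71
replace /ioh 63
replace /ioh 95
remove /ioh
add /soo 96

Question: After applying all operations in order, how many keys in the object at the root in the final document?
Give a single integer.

After op 1 (remove /ku): {"sw":27}
After op 2 (add /ioh 1): {"ioh":1,"sw":27}
After op 3 (add /mn 83): {"ioh":1,"mn":83,"sw":27}
After op 4 (replace /sw 62): {"ioh":1,"mn":83,"sw":62}
After op 5 (replace /ioh 3): {"ioh":3,"mn":83,"sw":62}
After op 6 (replace /mn 93): {"ioh":3,"mn":93,"sw":62}
After op 7 (add /ioh 4): {"ioh":4,"mn":93,"sw":62}
After op 8 (add /dd 58): {"dd":58,"ioh":4,"mn":93,"sw":62}
After op 9 (add /mn 71): {"dd":58,"ioh":4,"mn":71,"sw":62}
After op 10 (replace /ioh 63): {"dd":58,"ioh":63,"mn":71,"sw":62}
After op 11 (replace /ioh 95): {"dd":58,"ioh":95,"mn":71,"sw":62}
After op 12 (remove /ioh): {"dd":58,"mn":71,"sw":62}
After op 13 (add /soo 96): {"dd":58,"mn":71,"soo":96,"sw":62}
Size at the root: 4

Answer: 4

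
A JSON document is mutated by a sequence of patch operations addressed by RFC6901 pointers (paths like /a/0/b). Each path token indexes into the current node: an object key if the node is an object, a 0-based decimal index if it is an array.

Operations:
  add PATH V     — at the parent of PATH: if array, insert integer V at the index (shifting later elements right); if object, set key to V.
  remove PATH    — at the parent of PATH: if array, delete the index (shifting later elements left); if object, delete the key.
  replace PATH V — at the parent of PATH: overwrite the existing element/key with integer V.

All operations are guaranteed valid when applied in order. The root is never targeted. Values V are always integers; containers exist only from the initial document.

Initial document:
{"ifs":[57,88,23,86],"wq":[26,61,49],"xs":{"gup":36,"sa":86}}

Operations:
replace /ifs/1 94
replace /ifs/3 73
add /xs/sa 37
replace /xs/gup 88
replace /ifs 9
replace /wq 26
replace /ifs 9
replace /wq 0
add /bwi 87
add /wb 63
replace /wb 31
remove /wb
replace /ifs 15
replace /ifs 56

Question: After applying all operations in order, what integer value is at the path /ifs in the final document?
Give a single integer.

After op 1 (replace /ifs/1 94): {"ifs":[57,94,23,86],"wq":[26,61,49],"xs":{"gup":36,"sa":86}}
After op 2 (replace /ifs/3 73): {"ifs":[57,94,23,73],"wq":[26,61,49],"xs":{"gup":36,"sa":86}}
After op 3 (add /xs/sa 37): {"ifs":[57,94,23,73],"wq":[26,61,49],"xs":{"gup":36,"sa":37}}
After op 4 (replace /xs/gup 88): {"ifs":[57,94,23,73],"wq":[26,61,49],"xs":{"gup":88,"sa":37}}
After op 5 (replace /ifs 9): {"ifs":9,"wq":[26,61,49],"xs":{"gup":88,"sa":37}}
After op 6 (replace /wq 26): {"ifs":9,"wq":26,"xs":{"gup":88,"sa":37}}
After op 7 (replace /ifs 9): {"ifs":9,"wq":26,"xs":{"gup":88,"sa":37}}
After op 8 (replace /wq 0): {"ifs":9,"wq":0,"xs":{"gup":88,"sa":37}}
After op 9 (add /bwi 87): {"bwi":87,"ifs":9,"wq":0,"xs":{"gup":88,"sa":37}}
After op 10 (add /wb 63): {"bwi":87,"ifs":9,"wb":63,"wq":0,"xs":{"gup":88,"sa":37}}
After op 11 (replace /wb 31): {"bwi":87,"ifs":9,"wb":31,"wq":0,"xs":{"gup":88,"sa":37}}
After op 12 (remove /wb): {"bwi":87,"ifs":9,"wq":0,"xs":{"gup":88,"sa":37}}
After op 13 (replace /ifs 15): {"bwi":87,"ifs":15,"wq":0,"xs":{"gup":88,"sa":37}}
After op 14 (replace /ifs 56): {"bwi":87,"ifs":56,"wq":0,"xs":{"gup":88,"sa":37}}
Value at /ifs: 56

Answer: 56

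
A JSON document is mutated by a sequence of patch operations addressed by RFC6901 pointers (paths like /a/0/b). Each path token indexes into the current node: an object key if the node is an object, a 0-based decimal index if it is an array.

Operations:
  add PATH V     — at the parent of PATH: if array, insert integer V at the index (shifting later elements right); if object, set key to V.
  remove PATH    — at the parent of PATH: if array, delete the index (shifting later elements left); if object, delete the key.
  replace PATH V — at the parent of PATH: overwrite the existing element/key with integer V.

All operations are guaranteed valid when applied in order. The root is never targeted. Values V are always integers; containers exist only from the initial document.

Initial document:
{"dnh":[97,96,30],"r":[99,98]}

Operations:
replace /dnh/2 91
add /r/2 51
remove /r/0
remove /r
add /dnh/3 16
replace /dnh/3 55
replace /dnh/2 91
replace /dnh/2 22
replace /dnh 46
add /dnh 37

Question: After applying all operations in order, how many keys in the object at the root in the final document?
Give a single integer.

Answer: 1

Derivation:
After op 1 (replace /dnh/2 91): {"dnh":[97,96,91],"r":[99,98]}
After op 2 (add /r/2 51): {"dnh":[97,96,91],"r":[99,98,51]}
After op 3 (remove /r/0): {"dnh":[97,96,91],"r":[98,51]}
After op 4 (remove /r): {"dnh":[97,96,91]}
After op 5 (add /dnh/3 16): {"dnh":[97,96,91,16]}
After op 6 (replace /dnh/3 55): {"dnh":[97,96,91,55]}
After op 7 (replace /dnh/2 91): {"dnh":[97,96,91,55]}
After op 8 (replace /dnh/2 22): {"dnh":[97,96,22,55]}
After op 9 (replace /dnh 46): {"dnh":46}
After op 10 (add /dnh 37): {"dnh":37}
Size at the root: 1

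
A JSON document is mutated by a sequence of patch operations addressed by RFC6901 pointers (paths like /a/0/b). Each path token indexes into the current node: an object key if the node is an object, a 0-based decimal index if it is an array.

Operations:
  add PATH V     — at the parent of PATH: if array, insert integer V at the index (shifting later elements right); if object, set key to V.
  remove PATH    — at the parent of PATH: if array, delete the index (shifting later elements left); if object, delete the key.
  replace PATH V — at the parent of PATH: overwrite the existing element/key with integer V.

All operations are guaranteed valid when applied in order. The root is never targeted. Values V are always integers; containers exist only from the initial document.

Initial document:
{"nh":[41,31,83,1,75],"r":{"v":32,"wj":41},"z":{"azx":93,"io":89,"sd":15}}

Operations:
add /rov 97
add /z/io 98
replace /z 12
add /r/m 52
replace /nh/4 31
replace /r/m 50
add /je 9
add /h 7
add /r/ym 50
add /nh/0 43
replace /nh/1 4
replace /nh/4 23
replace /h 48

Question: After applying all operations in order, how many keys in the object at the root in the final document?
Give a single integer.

Answer: 6

Derivation:
After op 1 (add /rov 97): {"nh":[41,31,83,1,75],"r":{"v":32,"wj":41},"rov":97,"z":{"azx":93,"io":89,"sd":15}}
After op 2 (add /z/io 98): {"nh":[41,31,83,1,75],"r":{"v":32,"wj":41},"rov":97,"z":{"azx":93,"io":98,"sd":15}}
After op 3 (replace /z 12): {"nh":[41,31,83,1,75],"r":{"v":32,"wj":41},"rov":97,"z":12}
After op 4 (add /r/m 52): {"nh":[41,31,83,1,75],"r":{"m":52,"v":32,"wj":41},"rov":97,"z":12}
After op 5 (replace /nh/4 31): {"nh":[41,31,83,1,31],"r":{"m":52,"v":32,"wj":41},"rov":97,"z":12}
After op 6 (replace /r/m 50): {"nh":[41,31,83,1,31],"r":{"m":50,"v":32,"wj":41},"rov":97,"z":12}
After op 7 (add /je 9): {"je":9,"nh":[41,31,83,1,31],"r":{"m":50,"v":32,"wj":41},"rov":97,"z":12}
After op 8 (add /h 7): {"h":7,"je":9,"nh":[41,31,83,1,31],"r":{"m":50,"v":32,"wj":41},"rov":97,"z":12}
After op 9 (add /r/ym 50): {"h":7,"je":9,"nh":[41,31,83,1,31],"r":{"m":50,"v":32,"wj":41,"ym":50},"rov":97,"z":12}
After op 10 (add /nh/0 43): {"h":7,"je":9,"nh":[43,41,31,83,1,31],"r":{"m":50,"v":32,"wj":41,"ym":50},"rov":97,"z":12}
After op 11 (replace /nh/1 4): {"h":7,"je":9,"nh":[43,4,31,83,1,31],"r":{"m":50,"v":32,"wj":41,"ym":50},"rov":97,"z":12}
After op 12 (replace /nh/4 23): {"h":7,"je":9,"nh":[43,4,31,83,23,31],"r":{"m":50,"v":32,"wj":41,"ym":50},"rov":97,"z":12}
After op 13 (replace /h 48): {"h":48,"je":9,"nh":[43,4,31,83,23,31],"r":{"m":50,"v":32,"wj":41,"ym":50},"rov":97,"z":12}
Size at the root: 6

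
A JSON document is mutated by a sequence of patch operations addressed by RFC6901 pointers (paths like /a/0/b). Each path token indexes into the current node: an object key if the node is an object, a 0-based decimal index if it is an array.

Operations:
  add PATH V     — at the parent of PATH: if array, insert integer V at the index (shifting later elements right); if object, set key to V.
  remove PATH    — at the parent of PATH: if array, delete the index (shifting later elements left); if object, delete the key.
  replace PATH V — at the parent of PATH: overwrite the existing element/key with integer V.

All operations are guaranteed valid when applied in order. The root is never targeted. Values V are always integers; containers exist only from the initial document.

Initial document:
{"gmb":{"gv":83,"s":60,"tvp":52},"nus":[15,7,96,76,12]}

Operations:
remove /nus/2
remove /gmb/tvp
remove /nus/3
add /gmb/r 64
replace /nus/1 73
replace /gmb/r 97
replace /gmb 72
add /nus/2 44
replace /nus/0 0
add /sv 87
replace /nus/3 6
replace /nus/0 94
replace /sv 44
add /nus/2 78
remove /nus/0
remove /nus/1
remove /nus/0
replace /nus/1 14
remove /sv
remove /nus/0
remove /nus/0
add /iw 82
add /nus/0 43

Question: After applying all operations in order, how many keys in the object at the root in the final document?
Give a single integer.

After op 1 (remove /nus/2): {"gmb":{"gv":83,"s":60,"tvp":52},"nus":[15,7,76,12]}
After op 2 (remove /gmb/tvp): {"gmb":{"gv":83,"s":60},"nus":[15,7,76,12]}
After op 3 (remove /nus/3): {"gmb":{"gv":83,"s":60},"nus":[15,7,76]}
After op 4 (add /gmb/r 64): {"gmb":{"gv":83,"r":64,"s":60},"nus":[15,7,76]}
After op 5 (replace /nus/1 73): {"gmb":{"gv":83,"r":64,"s":60},"nus":[15,73,76]}
After op 6 (replace /gmb/r 97): {"gmb":{"gv":83,"r":97,"s":60},"nus":[15,73,76]}
After op 7 (replace /gmb 72): {"gmb":72,"nus":[15,73,76]}
After op 8 (add /nus/2 44): {"gmb":72,"nus":[15,73,44,76]}
After op 9 (replace /nus/0 0): {"gmb":72,"nus":[0,73,44,76]}
After op 10 (add /sv 87): {"gmb":72,"nus":[0,73,44,76],"sv":87}
After op 11 (replace /nus/3 6): {"gmb":72,"nus":[0,73,44,6],"sv":87}
After op 12 (replace /nus/0 94): {"gmb":72,"nus":[94,73,44,6],"sv":87}
After op 13 (replace /sv 44): {"gmb":72,"nus":[94,73,44,6],"sv":44}
After op 14 (add /nus/2 78): {"gmb":72,"nus":[94,73,78,44,6],"sv":44}
After op 15 (remove /nus/0): {"gmb":72,"nus":[73,78,44,6],"sv":44}
After op 16 (remove /nus/1): {"gmb":72,"nus":[73,44,6],"sv":44}
After op 17 (remove /nus/0): {"gmb":72,"nus":[44,6],"sv":44}
After op 18 (replace /nus/1 14): {"gmb":72,"nus":[44,14],"sv":44}
After op 19 (remove /sv): {"gmb":72,"nus":[44,14]}
After op 20 (remove /nus/0): {"gmb":72,"nus":[14]}
After op 21 (remove /nus/0): {"gmb":72,"nus":[]}
After op 22 (add /iw 82): {"gmb":72,"iw":82,"nus":[]}
After op 23 (add /nus/0 43): {"gmb":72,"iw":82,"nus":[43]}
Size at the root: 3

Answer: 3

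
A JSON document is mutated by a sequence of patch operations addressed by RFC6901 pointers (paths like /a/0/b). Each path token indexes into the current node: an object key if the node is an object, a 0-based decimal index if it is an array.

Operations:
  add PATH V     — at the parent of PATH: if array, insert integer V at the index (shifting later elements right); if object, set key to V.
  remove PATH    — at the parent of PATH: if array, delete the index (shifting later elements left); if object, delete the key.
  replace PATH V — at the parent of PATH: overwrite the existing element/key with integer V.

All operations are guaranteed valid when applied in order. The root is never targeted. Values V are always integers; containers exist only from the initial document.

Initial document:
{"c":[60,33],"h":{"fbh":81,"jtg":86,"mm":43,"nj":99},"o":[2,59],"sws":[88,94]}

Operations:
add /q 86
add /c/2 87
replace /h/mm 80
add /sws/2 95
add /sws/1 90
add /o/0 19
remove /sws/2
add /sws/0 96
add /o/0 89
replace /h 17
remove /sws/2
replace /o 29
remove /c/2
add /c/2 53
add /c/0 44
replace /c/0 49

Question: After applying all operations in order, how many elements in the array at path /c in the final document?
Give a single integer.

Answer: 4

Derivation:
After op 1 (add /q 86): {"c":[60,33],"h":{"fbh":81,"jtg":86,"mm":43,"nj":99},"o":[2,59],"q":86,"sws":[88,94]}
After op 2 (add /c/2 87): {"c":[60,33,87],"h":{"fbh":81,"jtg":86,"mm":43,"nj":99},"o":[2,59],"q":86,"sws":[88,94]}
After op 3 (replace /h/mm 80): {"c":[60,33,87],"h":{"fbh":81,"jtg":86,"mm":80,"nj":99},"o":[2,59],"q":86,"sws":[88,94]}
After op 4 (add /sws/2 95): {"c":[60,33,87],"h":{"fbh":81,"jtg":86,"mm":80,"nj":99},"o":[2,59],"q":86,"sws":[88,94,95]}
After op 5 (add /sws/1 90): {"c":[60,33,87],"h":{"fbh":81,"jtg":86,"mm":80,"nj":99},"o":[2,59],"q":86,"sws":[88,90,94,95]}
After op 6 (add /o/0 19): {"c":[60,33,87],"h":{"fbh":81,"jtg":86,"mm":80,"nj":99},"o":[19,2,59],"q":86,"sws":[88,90,94,95]}
After op 7 (remove /sws/2): {"c":[60,33,87],"h":{"fbh":81,"jtg":86,"mm":80,"nj":99},"o":[19,2,59],"q":86,"sws":[88,90,95]}
After op 8 (add /sws/0 96): {"c":[60,33,87],"h":{"fbh":81,"jtg":86,"mm":80,"nj":99},"o":[19,2,59],"q":86,"sws":[96,88,90,95]}
After op 9 (add /o/0 89): {"c":[60,33,87],"h":{"fbh":81,"jtg":86,"mm":80,"nj":99},"o":[89,19,2,59],"q":86,"sws":[96,88,90,95]}
After op 10 (replace /h 17): {"c":[60,33,87],"h":17,"o":[89,19,2,59],"q":86,"sws":[96,88,90,95]}
After op 11 (remove /sws/2): {"c":[60,33,87],"h":17,"o":[89,19,2,59],"q":86,"sws":[96,88,95]}
After op 12 (replace /o 29): {"c":[60,33,87],"h":17,"o":29,"q":86,"sws":[96,88,95]}
After op 13 (remove /c/2): {"c":[60,33],"h":17,"o":29,"q":86,"sws":[96,88,95]}
After op 14 (add /c/2 53): {"c":[60,33,53],"h":17,"o":29,"q":86,"sws":[96,88,95]}
After op 15 (add /c/0 44): {"c":[44,60,33,53],"h":17,"o":29,"q":86,"sws":[96,88,95]}
After op 16 (replace /c/0 49): {"c":[49,60,33,53],"h":17,"o":29,"q":86,"sws":[96,88,95]}
Size at path /c: 4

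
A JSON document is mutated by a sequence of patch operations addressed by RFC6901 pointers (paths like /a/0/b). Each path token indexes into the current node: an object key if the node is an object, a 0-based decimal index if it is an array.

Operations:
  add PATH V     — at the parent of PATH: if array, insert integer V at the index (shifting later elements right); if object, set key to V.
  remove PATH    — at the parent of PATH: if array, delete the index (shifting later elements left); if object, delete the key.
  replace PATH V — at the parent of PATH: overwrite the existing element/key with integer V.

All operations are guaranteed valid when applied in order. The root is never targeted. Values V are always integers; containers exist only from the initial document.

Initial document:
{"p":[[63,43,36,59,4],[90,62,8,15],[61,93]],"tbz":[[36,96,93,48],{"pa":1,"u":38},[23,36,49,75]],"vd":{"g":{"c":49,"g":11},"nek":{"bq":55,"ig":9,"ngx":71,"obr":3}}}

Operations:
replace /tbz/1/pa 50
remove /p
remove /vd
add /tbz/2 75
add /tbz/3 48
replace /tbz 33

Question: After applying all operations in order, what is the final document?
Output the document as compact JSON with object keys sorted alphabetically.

After op 1 (replace /tbz/1/pa 50): {"p":[[63,43,36,59,4],[90,62,8,15],[61,93]],"tbz":[[36,96,93,48],{"pa":50,"u":38},[23,36,49,75]],"vd":{"g":{"c":49,"g":11},"nek":{"bq":55,"ig":9,"ngx":71,"obr":3}}}
After op 2 (remove /p): {"tbz":[[36,96,93,48],{"pa":50,"u":38},[23,36,49,75]],"vd":{"g":{"c":49,"g":11},"nek":{"bq":55,"ig":9,"ngx":71,"obr":3}}}
After op 3 (remove /vd): {"tbz":[[36,96,93,48],{"pa":50,"u":38},[23,36,49,75]]}
After op 4 (add /tbz/2 75): {"tbz":[[36,96,93,48],{"pa":50,"u":38},75,[23,36,49,75]]}
After op 5 (add /tbz/3 48): {"tbz":[[36,96,93,48],{"pa":50,"u":38},75,48,[23,36,49,75]]}
After op 6 (replace /tbz 33): {"tbz":33}

Answer: {"tbz":33}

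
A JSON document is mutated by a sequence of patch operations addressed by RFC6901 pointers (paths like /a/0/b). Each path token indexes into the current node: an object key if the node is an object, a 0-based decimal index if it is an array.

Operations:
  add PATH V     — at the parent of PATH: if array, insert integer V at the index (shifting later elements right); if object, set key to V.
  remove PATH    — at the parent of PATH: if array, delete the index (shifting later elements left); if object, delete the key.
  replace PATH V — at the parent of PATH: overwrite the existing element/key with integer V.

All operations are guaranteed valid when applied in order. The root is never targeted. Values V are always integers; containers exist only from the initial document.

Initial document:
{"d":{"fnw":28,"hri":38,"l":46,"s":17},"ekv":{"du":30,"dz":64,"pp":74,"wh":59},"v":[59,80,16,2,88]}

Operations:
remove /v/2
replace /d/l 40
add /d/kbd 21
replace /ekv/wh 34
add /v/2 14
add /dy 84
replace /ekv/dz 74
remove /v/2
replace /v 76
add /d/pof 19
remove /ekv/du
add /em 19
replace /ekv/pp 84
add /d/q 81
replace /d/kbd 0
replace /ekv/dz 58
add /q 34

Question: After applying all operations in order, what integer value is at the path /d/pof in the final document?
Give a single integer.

Answer: 19

Derivation:
After op 1 (remove /v/2): {"d":{"fnw":28,"hri":38,"l":46,"s":17},"ekv":{"du":30,"dz":64,"pp":74,"wh":59},"v":[59,80,2,88]}
After op 2 (replace /d/l 40): {"d":{"fnw":28,"hri":38,"l":40,"s":17},"ekv":{"du":30,"dz":64,"pp":74,"wh":59},"v":[59,80,2,88]}
After op 3 (add /d/kbd 21): {"d":{"fnw":28,"hri":38,"kbd":21,"l":40,"s":17},"ekv":{"du":30,"dz":64,"pp":74,"wh":59},"v":[59,80,2,88]}
After op 4 (replace /ekv/wh 34): {"d":{"fnw":28,"hri":38,"kbd":21,"l":40,"s":17},"ekv":{"du":30,"dz":64,"pp":74,"wh":34},"v":[59,80,2,88]}
After op 5 (add /v/2 14): {"d":{"fnw":28,"hri":38,"kbd":21,"l":40,"s":17},"ekv":{"du":30,"dz":64,"pp":74,"wh":34},"v":[59,80,14,2,88]}
After op 6 (add /dy 84): {"d":{"fnw":28,"hri":38,"kbd":21,"l":40,"s":17},"dy":84,"ekv":{"du":30,"dz":64,"pp":74,"wh":34},"v":[59,80,14,2,88]}
After op 7 (replace /ekv/dz 74): {"d":{"fnw":28,"hri":38,"kbd":21,"l":40,"s":17},"dy":84,"ekv":{"du":30,"dz":74,"pp":74,"wh":34},"v":[59,80,14,2,88]}
After op 8 (remove /v/2): {"d":{"fnw":28,"hri":38,"kbd":21,"l":40,"s":17},"dy":84,"ekv":{"du":30,"dz":74,"pp":74,"wh":34},"v":[59,80,2,88]}
After op 9 (replace /v 76): {"d":{"fnw":28,"hri":38,"kbd":21,"l":40,"s":17},"dy":84,"ekv":{"du":30,"dz":74,"pp":74,"wh":34},"v":76}
After op 10 (add /d/pof 19): {"d":{"fnw":28,"hri":38,"kbd":21,"l":40,"pof":19,"s":17},"dy":84,"ekv":{"du":30,"dz":74,"pp":74,"wh":34},"v":76}
After op 11 (remove /ekv/du): {"d":{"fnw":28,"hri":38,"kbd":21,"l":40,"pof":19,"s":17},"dy":84,"ekv":{"dz":74,"pp":74,"wh":34},"v":76}
After op 12 (add /em 19): {"d":{"fnw":28,"hri":38,"kbd":21,"l":40,"pof":19,"s":17},"dy":84,"ekv":{"dz":74,"pp":74,"wh":34},"em":19,"v":76}
After op 13 (replace /ekv/pp 84): {"d":{"fnw":28,"hri":38,"kbd":21,"l":40,"pof":19,"s":17},"dy":84,"ekv":{"dz":74,"pp":84,"wh":34},"em":19,"v":76}
After op 14 (add /d/q 81): {"d":{"fnw":28,"hri":38,"kbd":21,"l":40,"pof":19,"q":81,"s":17},"dy":84,"ekv":{"dz":74,"pp":84,"wh":34},"em":19,"v":76}
After op 15 (replace /d/kbd 0): {"d":{"fnw":28,"hri":38,"kbd":0,"l":40,"pof":19,"q":81,"s":17},"dy":84,"ekv":{"dz":74,"pp":84,"wh":34},"em":19,"v":76}
After op 16 (replace /ekv/dz 58): {"d":{"fnw":28,"hri":38,"kbd":0,"l":40,"pof":19,"q":81,"s":17},"dy":84,"ekv":{"dz":58,"pp":84,"wh":34},"em":19,"v":76}
After op 17 (add /q 34): {"d":{"fnw":28,"hri":38,"kbd":0,"l":40,"pof":19,"q":81,"s":17},"dy":84,"ekv":{"dz":58,"pp":84,"wh":34},"em":19,"q":34,"v":76}
Value at /d/pof: 19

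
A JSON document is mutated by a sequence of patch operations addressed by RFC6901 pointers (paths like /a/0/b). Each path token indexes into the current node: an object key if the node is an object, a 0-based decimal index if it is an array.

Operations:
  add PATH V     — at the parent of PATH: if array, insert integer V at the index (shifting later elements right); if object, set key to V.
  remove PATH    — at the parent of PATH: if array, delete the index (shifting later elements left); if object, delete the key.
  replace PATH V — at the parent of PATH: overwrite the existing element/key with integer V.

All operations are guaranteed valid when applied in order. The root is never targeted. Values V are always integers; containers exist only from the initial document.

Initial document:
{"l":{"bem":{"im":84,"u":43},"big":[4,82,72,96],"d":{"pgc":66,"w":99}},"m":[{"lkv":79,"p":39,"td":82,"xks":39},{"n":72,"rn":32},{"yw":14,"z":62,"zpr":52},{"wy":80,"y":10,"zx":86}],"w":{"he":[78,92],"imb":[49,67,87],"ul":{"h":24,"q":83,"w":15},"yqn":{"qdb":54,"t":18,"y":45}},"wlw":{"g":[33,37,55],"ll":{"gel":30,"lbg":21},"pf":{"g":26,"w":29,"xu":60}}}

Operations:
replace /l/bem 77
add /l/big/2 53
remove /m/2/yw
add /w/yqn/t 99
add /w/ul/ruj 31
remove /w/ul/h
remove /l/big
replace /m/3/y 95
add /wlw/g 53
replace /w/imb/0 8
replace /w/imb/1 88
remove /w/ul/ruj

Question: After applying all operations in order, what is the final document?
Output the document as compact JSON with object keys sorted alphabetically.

Answer: {"l":{"bem":77,"d":{"pgc":66,"w":99}},"m":[{"lkv":79,"p":39,"td":82,"xks":39},{"n":72,"rn":32},{"z":62,"zpr":52},{"wy":80,"y":95,"zx":86}],"w":{"he":[78,92],"imb":[8,88,87],"ul":{"q":83,"w":15},"yqn":{"qdb":54,"t":99,"y":45}},"wlw":{"g":53,"ll":{"gel":30,"lbg":21},"pf":{"g":26,"w":29,"xu":60}}}

Derivation:
After op 1 (replace /l/bem 77): {"l":{"bem":77,"big":[4,82,72,96],"d":{"pgc":66,"w":99}},"m":[{"lkv":79,"p":39,"td":82,"xks":39},{"n":72,"rn":32},{"yw":14,"z":62,"zpr":52},{"wy":80,"y":10,"zx":86}],"w":{"he":[78,92],"imb":[49,67,87],"ul":{"h":24,"q":83,"w":15},"yqn":{"qdb":54,"t":18,"y":45}},"wlw":{"g":[33,37,55],"ll":{"gel":30,"lbg":21},"pf":{"g":26,"w":29,"xu":60}}}
After op 2 (add /l/big/2 53): {"l":{"bem":77,"big":[4,82,53,72,96],"d":{"pgc":66,"w":99}},"m":[{"lkv":79,"p":39,"td":82,"xks":39},{"n":72,"rn":32},{"yw":14,"z":62,"zpr":52},{"wy":80,"y":10,"zx":86}],"w":{"he":[78,92],"imb":[49,67,87],"ul":{"h":24,"q":83,"w":15},"yqn":{"qdb":54,"t":18,"y":45}},"wlw":{"g":[33,37,55],"ll":{"gel":30,"lbg":21},"pf":{"g":26,"w":29,"xu":60}}}
After op 3 (remove /m/2/yw): {"l":{"bem":77,"big":[4,82,53,72,96],"d":{"pgc":66,"w":99}},"m":[{"lkv":79,"p":39,"td":82,"xks":39},{"n":72,"rn":32},{"z":62,"zpr":52},{"wy":80,"y":10,"zx":86}],"w":{"he":[78,92],"imb":[49,67,87],"ul":{"h":24,"q":83,"w":15},"yqn":{"qdb":54,"t":18,"y":45}},"wlw":{"g":[33,37,55],"ll":{"gel":30,"lbg":21},"pf":{"g":26,"w":29,"xu":60}}}
After op 4 (add /w/yqn/t 99): {"l":{"bem":77,"big":[4,82,53,72,96],"d":{"pgc":66,"w":99}},"m":[{"lkv":79,"p":39,"td":82,"xks":39},{"n":72,"rn":32},{"z":62,"zpr":52},{"wy":80,"y":10,"zx":86}],"w":{"he":[78,92],"imb":[49,67,87],"ul":{"h":24,"q":83,"w":15},"yqn":{"qdb":54,"t":99,"y":45}},"wlw":{"g":[33,37,55],"ll":{"gel":30,"lbg":21},"pf":{"g":26,"w":29,"xu":60}}}
After op 5 (add /w/ul/ruj 31): {"l":{"bem":77,"big":[4,82,53,72,96],"d":{"pgc":66,"w":99}},"m":[{"lkv":79,"p":39,"td":82,"xks":39},{"n":72,"rn":32},{"z":62,"zpr":52},{"wy":80,"y":10,"zx":86}],"w":{"he":[78,92],"imb":[49,67,87],"ul":{"h":24,"q":83,"ruj":31,"w":15},"yqn":{"qdb":54,"t":99,"y":45}},"wlw":{"g":[33,37,55],"ll":{"gel":30,"lbg":21},"pf":{"g":26,"w":29,"xu":60}}}
After op 6 (remove /w/ul/h): {"l":{"bem":77,"big":[4,82,53,72,96],"d":{"pgc":66,"w":99}},"m":[{"lkv":79,"p":39,"td":82,"xks":39},{"n":72,"rn":32},{"z":62,"zpr":52},{"wy":80,"y":10,"zx":86}],"w":{"he":[78,92],"imb":[49,67,87],"ul":{"q":83,"ruj":31,"w":15},"yqn":{"qdb":54,"t":99,"y":45}},"wlw":{"g":[33,37,55],"ll":{"gel":30,"lbg":21},"pf":{"g":26,"w":29,"xu":60}}}
After op 7 (remove /l/big): {"l":{"bem":77,"d":{"pgc":66,"w":99}},"m":[{"lkv":79,"p":39,"td":82,"xks":39},{"n":72,"rn":32},{"z":62,"zpr":52},{"wy":80,"y":10,"zx":86}],"w":{"he":[78,92],"imb":[49,67,87],"ul":{"q":83,"ruj":31,"w":15},"yqn":{"qdb":54,"t":99,"y":45}},"wlw":{"g":[33,37,55],"ll":{"gel":30,"lbg":21},"pf":{"g":26,"w":29,"xu":60}}}
After op 8 (replace /m/3/y 95): {"l":{"bem":77,"d":{"pgc":66,"w":99}},"m":[{"lkv":79,"p":39,"td":82,"xks":39},{"n":72,"rn":32},{"z":62,"zpr":52},{"wy":80,"y":95,"zx":86}],"w":{"he":[78,92],"imb":[49,67,87],"ul":{"q":83,"ruj":31,"w":15},"yqn":{"qdb":54,"t":99,"y":45}},"wlw":{"g":[33,37,55],"ll":{"gel":30,"lbg":21},"pf":{"g":26,"w":29,"xu":60}}}
After op 9 (add /wlw/g 53): {"l":{"bem":77,"d":{"pgc":66,"w":99}},"m":[{"lkv":79,"p":39,"td":82,"xks":39},{"n":72,"rn":32},{"z":62,"zpr":52},{"wy":80,"y":95,"zx":86}],"w":{"he":[78,92],"imb":[49,67,87],"ul":{"q":83,"ruj":31,"w":15},"yqn":{"qdb":54,"t":99,"y":45}},"wlw":{"g":53,"ll":{"gel":30,"lbg":21},"pf":{"g":26,"w":29,"xu":60}}}
After op 10 (replace /w/imb/0 8): {"l":{"bem":77,"d":{"pgc":66,"w":99}},"m":[{"lkv":79,"p":39,"td":82,"xks":39},{"n":72,"rn":32},{"z":62,"zpr":52},{"wy":80,"y":95,"zx":86}],"w":{"he":[78,92],"imb":[8,67,87],"ul":{"q":83,"ruj":31,"w":15},"yqn":{"qdb":54,"t":99,"y":45}},"wlw":{"g":53,"ll":{"gel":30,"lbg":21},"pf":{"g":26,"w":29,"xu":60}}}
After op 11 (replace /w/imb/1 88): {"l":{"bem":77,"d":{"pgc":66,"w":99}},"m":[{"lkv":79,"p":39,"td":82,"xks":39},{"n":72,"rn":32},{"z":62,"zpr":52},{"wy":80,"y":95,"zx":86}],"w":{"he":[78,92],"imb":[8,88,87],"ul":{"q":83,"ruj":31,"w":15},"yqn":{"qdb":54,"t":99,"y":45}},"wlw":{"g":53,"ll":{"gel":30,"lbg":21},"pf":{"g":26,"w":29,"xu":60}}}
After op 12 (remove /w/ul/ruj): {"l":{"bem":77,"d":{"pgc":66,"w":99}},"m":[{"lkv":79,"p":39,"td":82,"xks":39},{"n":72,"rn":32},{"z":62,"zpr":52},{"wy":80,"y":95,"zx":86}],"w":{"he":[78,92],"imb":[8,88,87],"ul":{"q":83,"w":15},"yqn":{"qdb":54,"t":99,"y":45}},"wlw":{"g":53,"ll":{"gel":30,"lbg":21},"pf":{"g":26,"w":29,"xu":60}}}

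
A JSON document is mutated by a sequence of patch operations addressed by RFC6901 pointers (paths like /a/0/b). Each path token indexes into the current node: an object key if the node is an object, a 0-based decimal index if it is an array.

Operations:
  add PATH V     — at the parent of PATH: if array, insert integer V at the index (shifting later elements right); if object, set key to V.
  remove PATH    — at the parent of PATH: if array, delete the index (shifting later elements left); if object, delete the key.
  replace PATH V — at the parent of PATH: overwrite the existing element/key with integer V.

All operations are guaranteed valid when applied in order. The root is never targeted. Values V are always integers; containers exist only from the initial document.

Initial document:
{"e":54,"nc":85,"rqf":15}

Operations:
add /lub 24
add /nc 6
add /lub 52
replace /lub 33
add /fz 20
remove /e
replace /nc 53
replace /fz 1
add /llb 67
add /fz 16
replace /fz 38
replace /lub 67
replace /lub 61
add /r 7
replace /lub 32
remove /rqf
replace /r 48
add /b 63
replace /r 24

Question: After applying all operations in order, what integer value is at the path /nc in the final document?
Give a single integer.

Answer: 53

Derivation:
After op 1 (add /lub 24): {"e":54,"lub":24,"nc":85,"rqf":15}
After op 2 (add /nc 6): {"e":54,"lub":24,"nc":6,"rqf":15}
After op 3 (add /lub 52): {"e":54,"lub":52,"nc":6,"rqf":15}
After op 4 (replace /lub 33): {"e":54,"lub":33,"nc":6,"rqf":15}
After op 5 (add /fz 20): {"e":54,"fz":20,"lub":33,"nc":6,"rqf":15}
After op 6 (remove /e): {"fz":20,"lub":33,"nc":6,"rqf":15}
After op 7 (replace /nc 53): {"fz":20,"lub":33,"nc":53,"rqf":15}
After op 8 (replace /fz 1): {"fz":1,"lub":33,"nc":53,"rqf":15}
After op 9 (add /llb 67): {"fz":1,"llb":67,"lub":33,"nc":53,"rqf":15}
After op 10 (add /fz 16): {"fz":16,"llb":67,"lub":33,"nc":53,"rqf":15}
After op 11 (replace /fz 38): {"fz":38,"llb":67,"lub":33,"nc":53,"rqf":15}
After op 12 (replace /lub 67): {"fz":38,"llb":67,"lub":67,"nc":53,"rqf":15}
After op 13 (replace /lub 61): {"fz":38,"llb":67,"lub":61,"nc":53,"rqf":15}
After op 14 (add /r 7): {"fz":38,"llb":67,"lub":61,"nc":53,"r":7,"rqf":15}
After op 15 (replace /lub 32): {"fz":38,"llb":67,"lub":32,"nc":53,"r":7,"rqf":15}
After op 16 (remove /rqf): {"fz":38,"llb":67,"lub":32,"nc":53,"r":7}
After op 17 (replace /r 48): {"fz":38,"llb":67,"lub":32,"nc":53,"r":48}
After op 18 (add /b 63): {"b":63,"fz":38,"llb":67,"lub":32,"nc":53,"r":48}
After op 19 (replace /r 24): {"b":63,"fz":38,"llb":67,"lub":32,"nc":53,"r":24}
Value at /nc: 53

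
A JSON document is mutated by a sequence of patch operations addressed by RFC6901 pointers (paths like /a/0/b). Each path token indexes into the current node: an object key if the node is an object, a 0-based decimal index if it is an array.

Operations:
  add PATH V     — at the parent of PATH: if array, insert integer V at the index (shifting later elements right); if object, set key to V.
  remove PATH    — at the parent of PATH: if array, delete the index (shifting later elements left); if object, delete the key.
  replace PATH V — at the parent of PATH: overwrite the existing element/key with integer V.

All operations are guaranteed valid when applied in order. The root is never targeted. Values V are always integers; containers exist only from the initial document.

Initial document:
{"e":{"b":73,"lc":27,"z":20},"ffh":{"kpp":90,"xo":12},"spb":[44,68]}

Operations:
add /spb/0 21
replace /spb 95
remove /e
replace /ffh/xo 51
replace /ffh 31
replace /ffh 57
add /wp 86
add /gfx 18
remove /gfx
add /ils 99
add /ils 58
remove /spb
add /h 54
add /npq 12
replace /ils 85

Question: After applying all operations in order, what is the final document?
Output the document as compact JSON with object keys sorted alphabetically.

After op 1 (add /spb/0 21): {"e":{"b":73,"lc":27,"z":20},"ffh":{"kpp":90,"xo":12},"spb":[21,44,68]}
After op 2 (replace /spb 95): {"e":{"b":73,"lc":27,"z":20},"ffh":{"kpp":90,"xo":12},"spb":95}
After op 3 (remove /e): {"ffh":{"kpp":90,"xo":12},"spb":95}
After op 4 (replace /ffh/xo 51): {"ffh":{"kpp":90,"xo":51},"spb":95}
After op 5 (replace /ffh 31): {"ffh":31,"spb":95}
After op 6 (replace /ffh 57): {"ffh":57,"spb":95}
After op 7 (add /wp 86): {"ffh":57,"spb":95,"wp":86}
After op 8 (add /gfx 18): {"ffh":57,"gfx":18,"spb":95,"wp":86}
After op 9 (remove /gfx): {"ffh":57,"spb":95,"wp":86}
After op 10 (add /ils 99): {"ffh":57,"ils":99,"spb":95,"wp":86}
After op 11 (add /ils 58): {"ffh":57,"ils":58,"spb":95,"wp":86}
After op 12 (remove /spb): {"ffh":57,"ils":58,"wp":86}
After op 13 (add /h 54): {"ffh":57,"h":54,"ils":58,"wp":86}
After op 14 (add /npq 12): {"ffh":57,"h":54,"ils":58,"npq":12,"wp":86}
After op 15 (replace /ils 85): {"ffh":57,"h":54,"ils":85,"npq":12,"wp":86}

Answer: {"ffh":57,"h":54,"ils":85,"npq":12,"wp":86}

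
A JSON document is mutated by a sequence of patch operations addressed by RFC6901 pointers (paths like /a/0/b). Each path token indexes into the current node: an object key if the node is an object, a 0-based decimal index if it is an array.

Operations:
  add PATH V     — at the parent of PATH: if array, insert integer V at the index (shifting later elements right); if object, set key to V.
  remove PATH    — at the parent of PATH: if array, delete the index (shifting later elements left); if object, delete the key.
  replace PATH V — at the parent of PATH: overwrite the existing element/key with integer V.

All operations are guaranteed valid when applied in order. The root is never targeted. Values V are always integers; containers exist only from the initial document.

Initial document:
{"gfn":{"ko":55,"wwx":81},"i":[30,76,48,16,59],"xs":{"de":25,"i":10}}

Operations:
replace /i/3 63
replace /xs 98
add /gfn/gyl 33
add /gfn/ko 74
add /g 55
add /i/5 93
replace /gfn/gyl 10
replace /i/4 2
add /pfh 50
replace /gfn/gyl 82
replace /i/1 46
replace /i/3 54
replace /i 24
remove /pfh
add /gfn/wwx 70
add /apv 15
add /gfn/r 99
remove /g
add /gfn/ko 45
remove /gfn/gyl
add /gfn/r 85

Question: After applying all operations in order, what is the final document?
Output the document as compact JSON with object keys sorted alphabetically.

After op 1 (replace /i/3 63): {"gfn":{"ko":55,"wwx":81},"i":[30,76,48,63,59],"xs":{"de":25,"i":10}}
After op 2 (replace /xs 98): {"gfn":{"ko":55,"wwx":81},"i":[30,76,48,63,59],"xs":98}
After op 3 (add /gfn/gyl 33): {"gfn":{"gyl":33,"ko":55,"wwx":81},"i":[30,76,48,63,59],"xs":98}
After op 4 (add /gfn/ko 74): {"gfn":{"gyl":33,"ko":74,"wwx":81},"i":[30,76,48,63,59],"xs":98}
After op 5 (add /g 55): {"g":55,"gfn":{"gyl":33,"ko":74,"wwx":81},"i":[30,76,48,63,59],"xs":98}
After op 6 (add /i/5 93): {"g":55,"gfn":{"gyl":33,"ko":74,"wwx":81},"i":[30,76,48,63,59,93],"xs":98}
After op 7 (replace /gfn/gyl 10): {"g":55,"gfn":{"gyl":10,"ko":74,"wwx":81},"i":[30,76,48,63,59,93],"xs":98}
After op 8 (replace /i/4 2): {"g":55,"gfn":{"gyl":10,"ko":74,"wwx":81},"i":[30,76,48,63,2,93],"xs":98}
After op 9 (add /pfh 50): {"g":55,"gfn":{"gyl":10,"ko":74,"wwx":81},"i":[30,76,48,63,2,93],"pfh":50,"xs":98}
After op 10 (replace /gfn/gyl 82): {"g":55,"gfn":{"gyl":82,"ko":74,"wwx":81},"i":[30,76,48,63,2,93],"pfh":50,"xs":98}
After op 11 (replace /i/1 46): {"g":55,"gfn":{"gyl":82,"ko":74,"wwx":81},"i":[30,46,48,63,2,93],"pfh":50,"xs":98}
After op 12 (replace /i/3 54): {"g":55,"gfn":{"gyl":82,"ko":74,"wwx":81},"i":[30,46,48,54,2,93],"pfh":50,"xs":98}
After op 13 (replace /i 24): {"g":55,"gfn":{"gyl":82,"ko":74,"wwx":81},"i":24,"pfh":50,"xs":98}
After op 14 (remove /pfh): {"g":55,"gfn":{"gyl":82,"ko":74,"wwx":81},"i":24,"xs":98}
After op 15 (add /gfn/wwx 70): {"g":55,"gfn":{"gyl":82,"ko":74,"wwx":70},"i":24,"xs":98}
After op 16 (add /apv 15): {"apv":15,"g":55,"gfn":{"gyl":82,"ko":74,"wwx":70},"i":24,"xs":98}
After op 17 (add /gfn/r 99): {"apv":15,"g":55,"gfn":{"gyl":82,"ko":74,"r":99,"wwx":70},"i":24,"xs":98}
After op 18 (remove /g): {"apv":15,"gfn":{"gyl":82,"ko":74,"r":99,"wwx":70},"i":24,"xs":98}
After op 19 (add /gfn/ko 45): {"apv":15,"gfn":{"gyl":82,"ko":45,"r":99,"wwx":70},"i":24,"xs":98}
After op 20 (remove /gfn/gyl): {"apv":15,"gfn":{"ko":45,"r":99,"wwx":70},"i":24,"xs":98}
After op 21 (add /gfn/r 85): {"apv":15,"gfn":{"ko":45,"r":85,"wwx":70},"i":24,"xs":98}

Answer: {"apv":15,"gfn":{"ko":45,"r":85,"wwx":70},"i":24,"xs":98}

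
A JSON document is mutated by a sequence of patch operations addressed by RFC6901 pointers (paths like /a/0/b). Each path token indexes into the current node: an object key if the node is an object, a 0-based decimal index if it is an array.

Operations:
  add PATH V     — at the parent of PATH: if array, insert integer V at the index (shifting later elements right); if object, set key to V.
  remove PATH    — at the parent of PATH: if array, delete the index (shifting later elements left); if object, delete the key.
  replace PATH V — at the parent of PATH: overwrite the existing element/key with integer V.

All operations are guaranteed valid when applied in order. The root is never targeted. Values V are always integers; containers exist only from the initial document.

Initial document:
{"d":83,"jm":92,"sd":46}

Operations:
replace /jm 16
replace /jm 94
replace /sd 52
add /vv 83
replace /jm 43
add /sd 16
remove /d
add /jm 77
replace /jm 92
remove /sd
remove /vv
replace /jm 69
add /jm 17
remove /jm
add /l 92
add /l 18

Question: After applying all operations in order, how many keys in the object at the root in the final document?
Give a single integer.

After op 1 (replace /jm 16): {"d":83,"jm":16,"sd":46}
After op 2 (replace /jm 94): {"d":83,"jm":94,"sd":46}
After op 3 (replace /sd 52): {"d":83,"jm":94,"sd":52}
After op 4 (add /vv 83): {"d":83,"jm":94,"sd":52,"vv":83}
After op 5 (replace /jm 43): {"d":83,"jm":43,"sd":52,"vv":83}
After op 6 (add /sd 16): {"d":83,"jm":43,"sd":16,"vv":83}
After op 7 (remove /d): {"jm":43,"sd":16,"vv":83}
After op 8 (add /jm 77): {"jm":77,"sd":16,"vv":83}
After op 9 (replace /jm 92): {"jm":92,"sd":16,"vv":83}
After op 10 (remove /sd): {"jm":92,"vv":83}
After op 11 (remove /vv): {"jm":92}
After op 12 (replace /jm 69): {"jm":69}
After op 13 (add /jm 17): {"jm":17}
After op 14 (remove /jm): {}
After op 15 (add /l 92): {"l":92}
After op 16 (add /l 18): {"l":18}
Size at the root: 1

Answer: 1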